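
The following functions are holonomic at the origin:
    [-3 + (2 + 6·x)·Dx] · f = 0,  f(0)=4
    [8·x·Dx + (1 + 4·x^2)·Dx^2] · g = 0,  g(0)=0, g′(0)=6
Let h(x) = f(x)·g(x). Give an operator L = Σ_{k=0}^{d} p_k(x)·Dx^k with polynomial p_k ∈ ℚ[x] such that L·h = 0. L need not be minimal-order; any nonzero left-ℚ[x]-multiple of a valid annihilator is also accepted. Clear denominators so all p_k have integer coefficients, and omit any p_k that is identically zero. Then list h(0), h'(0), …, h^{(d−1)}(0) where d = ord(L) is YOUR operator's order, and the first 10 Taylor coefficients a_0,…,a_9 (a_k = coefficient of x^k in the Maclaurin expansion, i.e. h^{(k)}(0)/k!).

f: a_k = 4, 6, -9/2, 27/4, -405/32, 1701/64, -15309/256, 72171/512, -2814669/8192, 14073345/16384, …
g: a_k = 0, 6, 0, -8, 0, 96/5, 0, -384/7, 0, 512/3, …
L₀ := L_f ⊗_s L_g (sym. prod.), ord ≤ 2.
L = (27 - 48·x - 36·x^2) + (-12 - 4·x + 144·x^2 + 144·x^3)·Dx + (4 + 24·x + 52·x^2 + 96·x^3 + 144·x^4)·Dx^2  (order 2).
h: a_k = 0, 24, 36, -59, -15/2, 2949/80, 35307/160, -2523957/4480, 3884931/8960, -77121523/86016, …
ICs: h(0) = 0, h′(0) = 24.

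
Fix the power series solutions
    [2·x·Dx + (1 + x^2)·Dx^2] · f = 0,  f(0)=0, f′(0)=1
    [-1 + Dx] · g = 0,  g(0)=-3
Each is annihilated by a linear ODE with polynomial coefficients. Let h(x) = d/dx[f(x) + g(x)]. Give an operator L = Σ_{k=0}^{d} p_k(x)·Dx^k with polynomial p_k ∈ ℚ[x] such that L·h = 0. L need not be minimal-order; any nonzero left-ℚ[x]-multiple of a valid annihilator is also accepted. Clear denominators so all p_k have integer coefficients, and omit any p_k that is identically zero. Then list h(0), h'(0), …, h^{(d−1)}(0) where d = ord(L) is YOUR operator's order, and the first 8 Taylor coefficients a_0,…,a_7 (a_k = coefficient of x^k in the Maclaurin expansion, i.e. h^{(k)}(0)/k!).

f: a_k = 0, 1, 0, -1/3, 0, 1/5, 0, -1/7, …
g: a_k = -3, -3, -3/2, -1/2, -1/8, -1/40, -1/240, -1/1680, …
Weyl lclm of L_f,L_g ⇒ L₀ (ord ≤ 3).
Differentiate: ansatz ord ≤ ord L₀ ⇒ L.
L = (2 - 4·x - 2·x^2) + (-3 + 3·x + x^2 - x^3)·Dx + (1 + x + x^2 + x^3)·Dx^2  (order 2).
h: a_k = -2, -3, -5/2, -1/2, 7/8, -1/40, -241/240, -1/1680, …
ICs: h(0) = -2, h′(0) = -3.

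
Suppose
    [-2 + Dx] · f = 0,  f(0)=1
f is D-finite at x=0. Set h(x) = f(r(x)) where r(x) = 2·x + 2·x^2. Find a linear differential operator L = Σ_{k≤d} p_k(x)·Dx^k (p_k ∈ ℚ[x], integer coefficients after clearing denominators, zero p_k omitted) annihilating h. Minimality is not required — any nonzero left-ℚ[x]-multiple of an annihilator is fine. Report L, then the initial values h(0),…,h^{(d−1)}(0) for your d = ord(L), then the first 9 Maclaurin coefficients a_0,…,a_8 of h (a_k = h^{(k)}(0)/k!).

L = (-4 - 8·x) + Dx  (order 1).
h: a_k = 1, 4, 12, 80/3, 152/3, 416/5, 5536/45, 52096/315, 1440/7, …
ICs: h(0) = 1.

f: a_k = 1, 2, 2, 4/3, 2/3, 4/15, 4/45, 8/315, 2/315, …
Substitute x→r, Dx→(1/r')Dx; clear ⇒ L₀.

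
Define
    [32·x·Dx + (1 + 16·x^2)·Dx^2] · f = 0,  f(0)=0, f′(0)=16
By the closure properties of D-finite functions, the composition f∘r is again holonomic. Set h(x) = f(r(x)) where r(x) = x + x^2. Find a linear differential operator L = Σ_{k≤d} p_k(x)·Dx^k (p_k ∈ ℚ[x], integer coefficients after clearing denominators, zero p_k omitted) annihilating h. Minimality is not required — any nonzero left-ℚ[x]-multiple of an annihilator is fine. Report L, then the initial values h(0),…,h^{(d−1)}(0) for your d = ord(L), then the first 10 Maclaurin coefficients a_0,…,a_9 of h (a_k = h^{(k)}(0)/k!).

f: a_k = 0, 16, 0, -256/3, 0, 4096/5, 0, -65536/7, 0, 1048576/9, …
h₀=f(r): pull back L_f along r ⇒ L₀.
L = (-2 + 32·x + 128·x^2 + 192·x^3 + 96·x^4)·Dx + (1 + 2·x + 16·x^2 + 64·x^3 + 80·x^4 + 32·x^5)·Dx^2  (order 2).
h: a_k = 0, 16, 16, -256/3, -256, 2816/5, 12032/3, -8192/7, -57344, -684032/9, …
ICs: h(0) = 0, h′(0) = 16.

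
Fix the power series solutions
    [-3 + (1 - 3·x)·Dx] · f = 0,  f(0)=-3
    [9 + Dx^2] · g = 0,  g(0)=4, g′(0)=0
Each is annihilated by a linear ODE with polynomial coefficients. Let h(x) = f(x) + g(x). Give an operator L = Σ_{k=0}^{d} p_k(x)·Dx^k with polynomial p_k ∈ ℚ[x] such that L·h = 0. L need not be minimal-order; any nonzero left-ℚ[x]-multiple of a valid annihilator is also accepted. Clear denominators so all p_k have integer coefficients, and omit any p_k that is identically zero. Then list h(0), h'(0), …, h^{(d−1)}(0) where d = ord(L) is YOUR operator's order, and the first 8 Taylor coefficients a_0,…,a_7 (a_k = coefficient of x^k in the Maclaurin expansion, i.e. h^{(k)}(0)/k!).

L = (63 - 54·x + 81·x^2) + (-9 + 45·x - 81·x^2 + 81·x^3)·Dx + (7 - 6·x + 9·x^2)·Dx^2 + (-1 + 5·x - 9·x^2 + 9·x^3)·Dx^3  (order 3).
h: a_k = 1, -9, -45, -81, -459/2, -729, -43821/20, -6561, …
ICs: h(0) = 1, h′(0) = -9, h′′(0) = -90.

f: a_k = -3, -9, -27, -81, -243, -729, -2187, -6561, …
g: a_k = 4, 0, -18, 0, 27/2, 0, -81/20, 0, …
L₀ := lclm(L_f,L_g); ord L₀ ≤ 1+2.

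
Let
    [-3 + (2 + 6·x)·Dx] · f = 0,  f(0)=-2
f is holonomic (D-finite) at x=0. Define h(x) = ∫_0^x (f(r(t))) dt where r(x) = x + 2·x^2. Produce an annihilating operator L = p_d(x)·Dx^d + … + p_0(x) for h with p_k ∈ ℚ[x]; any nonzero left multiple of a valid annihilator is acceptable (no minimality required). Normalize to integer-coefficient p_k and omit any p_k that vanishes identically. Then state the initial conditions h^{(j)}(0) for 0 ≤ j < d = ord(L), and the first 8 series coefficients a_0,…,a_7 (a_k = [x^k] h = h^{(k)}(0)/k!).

L = (-3 - 12·x)·Dx + (2 + 6·x + 12·x^2)·Dx^2  (order 2).
h: a_k = 0, -2, -3/2, -5/4, 45/32, -63/64, -135/256, 11205/3584, …
ICs: h(0) = 0, h′(0) = -2.

f: a_k = -2, -3, 9/4, -27/8, 405/64, -1701/128, 15309/512, -72171/1024, …
L₀ from L_f via x↦r, Dx↦r'^{-1}Dx.
h=∫h₀ ⇒ L = L₀·Dx.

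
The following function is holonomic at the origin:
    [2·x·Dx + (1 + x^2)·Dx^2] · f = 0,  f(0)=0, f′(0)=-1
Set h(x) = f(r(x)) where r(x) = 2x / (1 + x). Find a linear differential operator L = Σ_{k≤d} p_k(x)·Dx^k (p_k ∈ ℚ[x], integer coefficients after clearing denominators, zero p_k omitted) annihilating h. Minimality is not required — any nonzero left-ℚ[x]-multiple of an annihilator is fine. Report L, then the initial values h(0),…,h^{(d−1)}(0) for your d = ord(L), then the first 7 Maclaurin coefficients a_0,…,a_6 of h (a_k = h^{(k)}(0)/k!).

f: a_k = 0, -1, 0, 1/3, 0, -1/5, 0, …
h₀=f(r): pull back L_f along r ⇒ L₀.
L = (2 + 10·x)·Dx + (1 + 2·x + 5·x^2)·Dx^2  (order 2).
h: a_k = 0, -2, 2, 2/3, -6, 38/5, 22/3, …
ICs: h(0) = 0, h′(0) = -2.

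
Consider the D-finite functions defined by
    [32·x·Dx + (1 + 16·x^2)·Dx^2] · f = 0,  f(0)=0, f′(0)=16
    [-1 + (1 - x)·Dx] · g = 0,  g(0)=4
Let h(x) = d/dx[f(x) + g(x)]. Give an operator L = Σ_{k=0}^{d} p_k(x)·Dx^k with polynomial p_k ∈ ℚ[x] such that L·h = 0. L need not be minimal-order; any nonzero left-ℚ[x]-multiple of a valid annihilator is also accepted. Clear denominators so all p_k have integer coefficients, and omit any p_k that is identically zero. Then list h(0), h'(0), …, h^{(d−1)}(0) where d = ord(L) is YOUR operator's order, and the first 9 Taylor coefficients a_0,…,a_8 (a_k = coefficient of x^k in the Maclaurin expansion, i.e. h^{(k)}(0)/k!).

L = (32 - 128·x - 1536·x^2) + (-19 + 32·x + 656·x^2 - 1536·x^3)·Dx + (1 + 15·x + 240·x^3 - 256·x^4)·Dx^2  (order 2).
h: a_k = 20, 8, -244, 16, 4116, 24, -65508, 32, 1048612, …
ICs: h(0) = 20, h′(0) = 8.

f: a_k = 0, 16, 0, -256/3, 0, 4096/5, 0, -65536/7, 0, …
g: a_k = 4, 4, 4, 4, 4, 4, 4, 4, 4, …
Weyl lclm of L_f,L_g ⇒ L₀ (ord ≤ 3).
Derive L from L₀ (diff closure).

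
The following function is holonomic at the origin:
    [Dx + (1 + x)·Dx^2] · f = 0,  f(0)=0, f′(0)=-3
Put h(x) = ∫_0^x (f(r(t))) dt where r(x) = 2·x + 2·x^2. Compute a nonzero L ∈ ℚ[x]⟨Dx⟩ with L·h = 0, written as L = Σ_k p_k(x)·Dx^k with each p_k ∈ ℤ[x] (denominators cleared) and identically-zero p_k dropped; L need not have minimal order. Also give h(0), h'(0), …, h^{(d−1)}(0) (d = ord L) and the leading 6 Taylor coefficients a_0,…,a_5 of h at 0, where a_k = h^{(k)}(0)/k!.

f: a_k = 0, -3, 3/2, -1, 3/4, -3/5, …
L₀ from L_f via x↦r, Dx↦r'^{-1}Dx.
∫: right-multiply L₀ by Dx.
L = (4·x + 4·x^2)·Dx^2 + (1 + 4·x + 6·x^2 + 4·x^3)·Dx^3  (order 3).
h: a_k = 0, 0, -3, 0, 1, -6/5, …
ICs: h(0) = 0, h′(0) = 0, h′′(0) = -6.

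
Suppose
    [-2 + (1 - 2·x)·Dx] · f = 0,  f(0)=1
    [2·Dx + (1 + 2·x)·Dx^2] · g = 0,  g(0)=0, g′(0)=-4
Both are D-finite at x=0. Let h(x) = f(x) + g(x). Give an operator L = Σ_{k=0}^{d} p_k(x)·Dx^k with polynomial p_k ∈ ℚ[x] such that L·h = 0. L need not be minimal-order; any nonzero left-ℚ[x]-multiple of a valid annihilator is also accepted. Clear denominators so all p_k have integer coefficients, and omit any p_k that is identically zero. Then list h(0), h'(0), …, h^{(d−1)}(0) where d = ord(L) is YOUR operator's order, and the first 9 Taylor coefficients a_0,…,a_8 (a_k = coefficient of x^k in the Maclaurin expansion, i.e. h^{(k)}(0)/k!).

f: a_k = 1, 2, 4, 8, 16, 32, 64, 128, 256, …
g: a_k = 0, -4, 4, -16/3, 8, -64/5, 64/3, -256/7, 64, …
Sum ⇒ L₀ = lclm(L_f,L_g) in ℚ(x)⟨Dx⟩.
L = (40 + 16·x)·Dx + (8 + 64·x + 32·x^2)·Dx^2 + (-3 - 2·x + 12·x^2 + 8·x^3)·Dx^3  (order 3).
h: a_k = 1, -2, 8, 8/3, 24, 96/5, 256/3, 640/7, 320, …
ICs: h(0) = 1, h′(0) = -2, h′′(0) = 16.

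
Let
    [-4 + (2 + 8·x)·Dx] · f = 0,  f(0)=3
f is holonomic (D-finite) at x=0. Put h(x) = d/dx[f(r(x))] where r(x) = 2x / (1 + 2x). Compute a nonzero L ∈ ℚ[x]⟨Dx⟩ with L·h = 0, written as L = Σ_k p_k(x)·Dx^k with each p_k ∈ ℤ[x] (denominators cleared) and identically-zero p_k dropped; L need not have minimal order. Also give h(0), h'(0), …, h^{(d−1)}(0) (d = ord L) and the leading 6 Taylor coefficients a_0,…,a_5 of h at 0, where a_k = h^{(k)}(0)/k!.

L = (-8 - 40·x) + (-1 - 12·x - 20·x^2)·Dx  (order 1).
h: a_k = 12, -96, 720, -5760, 48960, -433152, …
ICs: h(0) = 12.

f: a_k = 3, 6, -6, 12, -30, 84, …
Substitute x→r, Dx→(1/r')Dx; clear ⇒ L₀.
h=h₀': d/dx-closure on L₀ ⇒ L.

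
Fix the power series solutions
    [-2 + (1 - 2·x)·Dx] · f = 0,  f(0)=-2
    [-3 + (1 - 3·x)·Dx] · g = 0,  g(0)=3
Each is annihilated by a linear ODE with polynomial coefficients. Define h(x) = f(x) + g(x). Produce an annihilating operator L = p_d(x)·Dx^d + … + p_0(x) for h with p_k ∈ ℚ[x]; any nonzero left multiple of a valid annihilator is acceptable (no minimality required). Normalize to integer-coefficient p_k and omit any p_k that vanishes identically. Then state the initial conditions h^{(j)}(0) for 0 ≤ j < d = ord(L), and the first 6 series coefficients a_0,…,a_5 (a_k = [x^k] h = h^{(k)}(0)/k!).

L = -12 + (10 - 24·x)·Dx + (-1 + 5·x - 6·x^2)·Dx^2  (order 2).
h: a_k = 1, 5, 19, 65, 211, 665, …
ICs: h(0) = 1, h′(0) = 5.

f: a_k = -2, -4, -8, -16, -32, -64, …
g: a_k = 3, 9, 27, 81, 243, 729, …
L₀ := lclm(L_f,L_g); ord L₀ ≤ 1+1.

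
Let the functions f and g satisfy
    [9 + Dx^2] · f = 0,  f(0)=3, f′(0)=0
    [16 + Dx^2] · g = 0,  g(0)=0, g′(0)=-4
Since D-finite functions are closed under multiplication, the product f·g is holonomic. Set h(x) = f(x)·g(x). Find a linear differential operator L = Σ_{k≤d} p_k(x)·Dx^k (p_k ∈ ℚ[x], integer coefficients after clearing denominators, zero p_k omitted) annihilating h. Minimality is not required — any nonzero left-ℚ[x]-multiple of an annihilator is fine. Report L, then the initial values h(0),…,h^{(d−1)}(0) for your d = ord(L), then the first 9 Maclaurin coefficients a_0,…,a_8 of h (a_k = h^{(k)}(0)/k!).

L = 49 + 50·Dx^2 + Dx^4  (order 4).
h: a_k = 0, -12, 0, 86, 0, -2101/10, 0, 102943/420, 0, …
ICs: h(0) = 0, h′(0) = -12, h′′(0) = 0, h′′′(0) = 516.

f: a_k = 3, 0, -27/2, 0, 81/8, 0, -243/80, 0, 2187/4480, …
g: a_k = 0, -4, 0, 32/3, 0, -128/15, 0, 1024/315, 0, …
L₀ := L_f ⊗_s L_g (sym. prod.), ord ≤ 4.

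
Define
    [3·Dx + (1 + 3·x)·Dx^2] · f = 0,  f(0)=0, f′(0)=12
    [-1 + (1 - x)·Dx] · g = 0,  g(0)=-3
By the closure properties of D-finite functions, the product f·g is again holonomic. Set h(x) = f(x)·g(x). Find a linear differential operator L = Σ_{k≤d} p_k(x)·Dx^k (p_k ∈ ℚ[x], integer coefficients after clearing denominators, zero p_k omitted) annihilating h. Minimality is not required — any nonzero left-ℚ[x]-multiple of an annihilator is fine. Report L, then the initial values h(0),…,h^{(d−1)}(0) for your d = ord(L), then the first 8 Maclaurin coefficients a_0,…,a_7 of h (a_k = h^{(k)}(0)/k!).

f: a_k = 0, 12, -18, 36, -81, 972/5, -486, 8748/7, …
g: a_k = -3, -3, -3, -3, -3, -3, -3, -3, …
Product ⇒ symmetric product L₀, ord ≤ 2.
L = 3 + (-1 + 9·x)·Dx + (-1 - 2·x + 3·x^2)·Dx^2  (order 2).
h: a_k = 0, -36, 18, -90, 153, -2151/5, 5139/5, -95247/35, …
ICs: h(0) = 0, h′(0) = -36.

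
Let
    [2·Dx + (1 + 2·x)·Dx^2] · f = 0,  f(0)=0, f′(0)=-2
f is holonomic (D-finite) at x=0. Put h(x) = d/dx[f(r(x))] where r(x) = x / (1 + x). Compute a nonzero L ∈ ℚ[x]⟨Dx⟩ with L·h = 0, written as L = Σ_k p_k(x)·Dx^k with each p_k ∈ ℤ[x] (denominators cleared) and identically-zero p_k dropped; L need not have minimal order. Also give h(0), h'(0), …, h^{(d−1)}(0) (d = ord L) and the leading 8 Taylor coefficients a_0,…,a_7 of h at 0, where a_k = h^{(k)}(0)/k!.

f: a_k = 0, -2, 2, -8/3, 4, -32/5, 32/3, -128/7, …
Change of var in L_f (x↦r) gives L₀.
Differentiate: ansatz ord ≤ ord L₀ ⇒ L.
L = (4 + 6·x) + (1 + 4·x + 3·x^2)·Dx  (order 1).
h: a_k = -2, 8, -26, 80, -242, 728, -2186, 6560, …
ICs: h(0) = -2.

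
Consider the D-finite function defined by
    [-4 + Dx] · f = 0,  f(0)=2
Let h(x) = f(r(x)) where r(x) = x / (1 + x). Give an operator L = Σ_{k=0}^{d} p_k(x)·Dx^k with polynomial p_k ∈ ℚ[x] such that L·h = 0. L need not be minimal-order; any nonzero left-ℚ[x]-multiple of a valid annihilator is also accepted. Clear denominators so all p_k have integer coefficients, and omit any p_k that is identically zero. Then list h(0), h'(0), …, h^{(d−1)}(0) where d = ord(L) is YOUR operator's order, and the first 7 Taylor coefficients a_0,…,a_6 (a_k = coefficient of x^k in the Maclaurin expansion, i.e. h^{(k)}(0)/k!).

f: a_k = 2, 8, 16, 64/3, 64/3, 256/15, 512/45, …
f∘r: x↦r, Dx↦Dx/r' in L_f ⇒ L₀.
L = -4 + (1 + 2·x + x^2)·Dx  (order 1).
h: a_k = 2, 8, 8, -8/3, -8/3, 56/15, -88/45, …
ICs: h(0) = 2.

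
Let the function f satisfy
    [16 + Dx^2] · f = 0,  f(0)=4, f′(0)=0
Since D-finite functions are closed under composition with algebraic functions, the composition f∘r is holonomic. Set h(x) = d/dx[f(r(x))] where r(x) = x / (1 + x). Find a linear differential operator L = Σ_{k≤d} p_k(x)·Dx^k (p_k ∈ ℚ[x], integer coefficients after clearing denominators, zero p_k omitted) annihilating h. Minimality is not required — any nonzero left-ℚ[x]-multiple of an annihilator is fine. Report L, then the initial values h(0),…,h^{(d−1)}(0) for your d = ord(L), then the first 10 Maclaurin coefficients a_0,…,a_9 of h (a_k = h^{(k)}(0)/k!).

f: a_k = 4, 0, -32, 0, 128/3, 0, -1024/45, 0, 2048/315, 0, …
Change of var in L_f (x↦r) gives L₀.
h₀' ⇒ L via d/dx closure of L₀.
L = (22 + 12·x + 6·x^2) + (6 + 18·x + 18·x^2 + 6·x^3)·Dx + (1 + 4·x + 6·x^2 + 4·x^3 + x^4)·Dx^2  (order 2).
h: a_k = 0, -64, 192, -640/3, -640/3, 21952/15, -18368/5, 402176/63, -286976/35, 18759232/2835, …
ICs: h(0) = 0, h′(0) = -64.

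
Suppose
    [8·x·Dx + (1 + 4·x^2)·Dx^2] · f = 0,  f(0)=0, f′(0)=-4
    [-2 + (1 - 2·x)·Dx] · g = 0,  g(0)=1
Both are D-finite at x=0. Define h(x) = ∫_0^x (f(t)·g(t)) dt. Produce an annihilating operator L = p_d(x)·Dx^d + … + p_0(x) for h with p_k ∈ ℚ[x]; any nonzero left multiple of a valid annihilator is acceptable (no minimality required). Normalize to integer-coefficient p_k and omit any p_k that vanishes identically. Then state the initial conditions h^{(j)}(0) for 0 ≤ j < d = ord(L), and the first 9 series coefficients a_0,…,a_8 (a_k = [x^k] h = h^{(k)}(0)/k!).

L = 16·x·Dx + (4 - 8·x + 32·x^2)·Dx^2 + (-1 + 2·x - 4·x^2 + 8·x^3)·Dx^3  (order 3).
h: a_k = 0, 0, -2, -8/3, -8/3, -64/15, -416/45, -1664/105, -2432/105, …
ICs: h(0) = 0, h′(0) = 0, h′′(0) = -4.

f: a_k = 0, -4, 0, 16/3, 0, -64/5, 0, 256/7, 0, …
g: a_k = 1, 2, 4, 8, 16, 32, 64, 128, 256, …
h₀=f·g: eliminate ⇒ L₀, order ≤ 2·1.
Integrate: L := L₀·Dx.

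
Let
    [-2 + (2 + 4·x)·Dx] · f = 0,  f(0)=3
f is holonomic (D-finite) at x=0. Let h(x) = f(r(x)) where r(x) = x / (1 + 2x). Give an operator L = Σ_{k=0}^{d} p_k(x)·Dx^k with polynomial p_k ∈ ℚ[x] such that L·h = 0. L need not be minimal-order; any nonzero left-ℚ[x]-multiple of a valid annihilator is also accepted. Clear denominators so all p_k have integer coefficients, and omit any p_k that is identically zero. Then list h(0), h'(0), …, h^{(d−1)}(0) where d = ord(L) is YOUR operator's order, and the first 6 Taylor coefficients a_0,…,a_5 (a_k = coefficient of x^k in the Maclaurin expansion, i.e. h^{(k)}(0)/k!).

L = -1 + (1 + 6·x + 8·x^2)·Dx  (order 1).
h: a_k = 3, 3, -15/2, 39/2, -423/8, 1197/8, …
ICs: h(0) = 3.

f: a_k = 3, 3, -3/2, 3/2, -15/8, 21/8, …
h₀=f(r): pull back L_f along r ⇒ L₀.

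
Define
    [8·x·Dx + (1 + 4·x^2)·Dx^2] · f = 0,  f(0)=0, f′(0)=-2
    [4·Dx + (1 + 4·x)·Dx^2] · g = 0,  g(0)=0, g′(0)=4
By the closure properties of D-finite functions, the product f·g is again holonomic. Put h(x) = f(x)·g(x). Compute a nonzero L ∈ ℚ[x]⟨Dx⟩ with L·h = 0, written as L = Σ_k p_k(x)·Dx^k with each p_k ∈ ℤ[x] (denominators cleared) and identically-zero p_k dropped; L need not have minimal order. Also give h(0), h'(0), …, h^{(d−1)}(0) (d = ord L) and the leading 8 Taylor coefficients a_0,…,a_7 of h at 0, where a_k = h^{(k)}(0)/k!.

f: a_k = 0, -2, 0, 8/3, 0, -32/5, 0, 128/7, …
g: a_k = 0, 4, -8, 64/3, -64, 1024/5, -2048/3, 16384/7, …
Sym-product of L_f,L_g gives L₀ (≤ ord 4).
L = (96 + 640·x + 1408·x^2 + 7680·x^3 + 15360·x^4 + 26624·x^5 + 8192·x^7)·Dx + (24 + 320·x + 2656·x^2 + 9728·x^3 + 28160·x^4 + 47616·x^5 + 71680·x^6 + 6144·x^7 + 28672·x^8)·Dx^2 + (12 + 104·x + 672·x^2 + 2976·x^3 + 8256·x^4 + 18048·x^5 + 24576·x^6 + 35328·x^7 + 6144·x^8 + 16384·x^9)·Dx^3 + (1 + 12·x + 68·x^2 + 256·x^3 + 696·x^4 + 1536·x^5 + 2688·x^6 + 3072·x^7 + 4224·x^8 + 1024·x^9 + 2048·x^10)·Dx^4  (order 4).
h: a_k = 0, 0, -8, 16, -32, 320/3, -17024/45, 18688/15, …
ICs: h(0) = 0, h′(0) = 0, h′′(0) = -16, h′′′(0) = 96.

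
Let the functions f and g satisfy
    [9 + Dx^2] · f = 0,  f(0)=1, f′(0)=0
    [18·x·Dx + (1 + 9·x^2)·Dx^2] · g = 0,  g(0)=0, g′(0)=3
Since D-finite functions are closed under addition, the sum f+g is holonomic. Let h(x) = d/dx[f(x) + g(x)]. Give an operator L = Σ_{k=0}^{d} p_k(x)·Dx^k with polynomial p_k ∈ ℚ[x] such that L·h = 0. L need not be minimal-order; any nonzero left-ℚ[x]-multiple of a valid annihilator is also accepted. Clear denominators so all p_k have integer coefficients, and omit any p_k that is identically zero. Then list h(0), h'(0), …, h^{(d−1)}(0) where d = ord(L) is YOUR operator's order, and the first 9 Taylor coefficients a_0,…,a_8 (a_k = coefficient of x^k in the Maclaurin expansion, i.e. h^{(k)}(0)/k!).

L = (-1782·x + 20412·x^3 + 13122·x^5) + (-9 + 567·x^2 + 6561·x^4 + 6561·x^6)·Dx + (-198·x + 2268·x^3 + 1458·x^5)·Dx^2 + (-1 + 63·x^2 + 729·x^4 + 729·x^6)·Dx^3  (order 3).
h: a_k = 3, -9, -27, 27/2, 243, -243/40, -2187, 729/560, 19683, …
ICs: h(0) = 3, h′(0) = -9, h′′(0) = -54.

f: a_k = 1, 0, -9/2, 0, 27/8, 0, -81/80, 0, 729/4480, …
g: a_k = 0, 3, 0, -9, 0, 243/5, 0, -2187/7, 0, …
L₀ := lclm(L_f,L_g); ord L₀ ≤ 2+2.
Differentiate: ansatz ord ≤ ord L₀ ⇒ L.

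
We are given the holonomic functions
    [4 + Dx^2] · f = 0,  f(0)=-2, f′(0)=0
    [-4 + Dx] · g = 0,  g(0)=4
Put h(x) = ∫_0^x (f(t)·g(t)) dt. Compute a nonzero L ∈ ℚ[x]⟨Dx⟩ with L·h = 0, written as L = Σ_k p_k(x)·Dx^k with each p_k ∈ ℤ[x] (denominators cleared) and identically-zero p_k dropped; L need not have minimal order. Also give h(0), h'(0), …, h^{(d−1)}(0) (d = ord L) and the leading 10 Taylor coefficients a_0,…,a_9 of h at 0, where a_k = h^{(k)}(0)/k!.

L = 20·Dx - 8·Dx^2 + Dx^3  (order 3).
h: a_k = 0, -8, -16, -16, -16/3, 112/15, 608/45, 416/35, 2224/315, 8432/2835, …
ICs: h(0) = 0, h′(0) = -8, h′′(0) = -32.

f: a_k = -2, 0, 4, 0, -4/3, 0, 8/45, 0, -4/315, 0, …
g: a_k = 4, 16, 32, 128/3, 128/3, 512/15, 1024/45, 4096/315, 2048/315, 8192/2835, …
Product ⇒ symmetric product L₀, ord ≤ 2.
h=∫h₀ ⇒ L = L₀·Dx.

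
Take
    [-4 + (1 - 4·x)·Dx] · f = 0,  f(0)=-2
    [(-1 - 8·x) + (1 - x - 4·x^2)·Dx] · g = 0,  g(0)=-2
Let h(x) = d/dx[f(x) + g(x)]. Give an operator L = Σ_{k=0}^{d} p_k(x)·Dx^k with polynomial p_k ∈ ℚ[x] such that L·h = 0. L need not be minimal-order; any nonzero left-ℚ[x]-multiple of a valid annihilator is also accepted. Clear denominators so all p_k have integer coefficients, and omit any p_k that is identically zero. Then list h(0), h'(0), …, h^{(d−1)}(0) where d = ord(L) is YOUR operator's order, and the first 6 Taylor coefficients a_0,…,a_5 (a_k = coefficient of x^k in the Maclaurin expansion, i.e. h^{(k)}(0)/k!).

L = (264 - 384·x + 6912·x^2 - 6144·x^3 + 6144·x^4) + (-21 - 264·x - 96·x^2 + 4608·x^3 - 5376·x^4 + 6144·x^5)·Dx + (-1 + 41·x - 228·x^2 + 288·x^3 + 256·x^4 - 768·x^5 + 1024·x^6)·Dx^2  (order 2).
h: a_k = -10, -84, -438, -2280, -10890, -51324, …
ICs: h(0) = -10, h′(0) = -84.

f: a_k = -2, -8, -32, -128, -512, -2048, …
g: a_k = -2, -2, -10, -18, -58, -130, …
f+g: L₀ = lclm(L_f,L_g), ord ≤ 1+1.
h₀' ⇒ L via d/dx closure of L₀.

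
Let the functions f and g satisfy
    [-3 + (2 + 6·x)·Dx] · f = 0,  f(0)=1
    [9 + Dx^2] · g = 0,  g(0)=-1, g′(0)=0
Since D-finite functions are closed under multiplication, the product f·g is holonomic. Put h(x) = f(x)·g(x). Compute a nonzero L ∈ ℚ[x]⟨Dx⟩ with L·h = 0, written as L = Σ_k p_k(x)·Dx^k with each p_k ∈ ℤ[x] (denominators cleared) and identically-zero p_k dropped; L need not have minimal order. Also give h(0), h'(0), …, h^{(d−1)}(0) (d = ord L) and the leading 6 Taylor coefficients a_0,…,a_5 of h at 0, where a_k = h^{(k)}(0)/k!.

L = (63 + 216·x + 324·x^2) + (-12 - 36·x)·Dx + (4 + 24·x + 36·x^2)·Dx^2  (order 2).
h: a_k = -1, -3/2, 45/8, 81/16, -675/128, -1053/256, …
ICs: h(0) = -1, h′(0) = -3/2.

f: a_k = 1, 3/2, -9/8, 27/16, -405/128, 1701/256, …
g: a_k = -1, 0, 9/2, 0, -27/8, 0, …
Product ⇒ symmetric product L₀, ord ≤ 2.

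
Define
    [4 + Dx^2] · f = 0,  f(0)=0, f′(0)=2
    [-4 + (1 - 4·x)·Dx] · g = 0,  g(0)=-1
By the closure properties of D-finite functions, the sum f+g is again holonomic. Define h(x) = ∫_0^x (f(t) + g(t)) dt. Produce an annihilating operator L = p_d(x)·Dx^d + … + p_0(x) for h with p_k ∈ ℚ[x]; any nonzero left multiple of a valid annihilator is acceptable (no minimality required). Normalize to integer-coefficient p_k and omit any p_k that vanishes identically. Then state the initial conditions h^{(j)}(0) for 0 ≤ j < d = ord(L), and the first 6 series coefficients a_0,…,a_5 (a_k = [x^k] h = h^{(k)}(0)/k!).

L = (-400 + 128·x - 256·x^2)·Dx + (36 - 176·x + 192·x^2 - 256·x^3)·Dx^2 + (-100 + 32·x - 64·x^2)·Dx^3 + (9 - 44·x + 48·x^2 - 64·x^3)·Dx^4  (order 4).
h: a_k = 0, -1, -1, -16/3, -49/3, -256/5, …
ICs: h(0) = 0, h′(0) = -1, h′′(0) = -2, h′′′(0) = -32.

f: a_k = 0, 2, 0, -4/3, 0, 4/15, …
g: a_k = -1, -4, -16, -64, -256, -1024, …
L₀ := lclm(L_f,L_g); ord L₀ ≤ 2+1.
∫: right-multiply L₀ by Dx.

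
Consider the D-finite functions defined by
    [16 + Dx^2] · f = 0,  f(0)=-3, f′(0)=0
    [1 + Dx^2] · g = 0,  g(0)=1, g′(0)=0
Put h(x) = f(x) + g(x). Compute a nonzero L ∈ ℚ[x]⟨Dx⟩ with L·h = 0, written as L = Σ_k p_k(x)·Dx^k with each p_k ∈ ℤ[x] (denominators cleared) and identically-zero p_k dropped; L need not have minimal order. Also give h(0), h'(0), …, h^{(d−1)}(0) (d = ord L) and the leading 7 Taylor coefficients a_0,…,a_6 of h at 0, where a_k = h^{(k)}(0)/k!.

f: a_k = -3, 0, 24, 0, -32, 0, 256/15, …
g: a_k = 1, 0, -1/2, 0, 1/24, 0, -1/720, …
f+g: L₀ = lclm(L_f,L_g), ord ≤ 2+2.
L = 16 + 17·Dx^2 + Dx^4  (order 4).
h: a_k = -2, 0, 47/2, 0, -767/24, 0, 12287/720, …
ICs: h(0) = -2, h′(0) = 0, h′′(0) = 47, h′′′(0) = 0.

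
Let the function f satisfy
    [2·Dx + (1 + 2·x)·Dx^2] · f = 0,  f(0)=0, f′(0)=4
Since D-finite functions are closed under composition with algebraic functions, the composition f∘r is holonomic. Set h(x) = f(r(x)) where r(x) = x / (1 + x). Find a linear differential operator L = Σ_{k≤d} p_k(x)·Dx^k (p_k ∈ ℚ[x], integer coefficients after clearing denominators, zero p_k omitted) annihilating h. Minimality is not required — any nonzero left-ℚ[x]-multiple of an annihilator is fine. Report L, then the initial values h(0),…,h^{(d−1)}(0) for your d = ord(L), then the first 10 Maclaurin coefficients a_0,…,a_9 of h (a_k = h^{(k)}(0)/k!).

L = (4 + 6·x)·Dx + (1 + 4·x + 3·x^2)·Dx^2  (order 2).
h: a_k = 0, 4, -8, 52/3, -40, 484/5, -728/3, 4372/7, -1640, 39364/9, …
ICs: h(0) = 0, h′(0) = 4.

f: a_k = 0, 4, -4, 16/3, -8, 64/5, -64/3, 256/7, -64, 1024/9, …
L₀ from L_f via x↦r, Dx↦r'^{-1}Dx.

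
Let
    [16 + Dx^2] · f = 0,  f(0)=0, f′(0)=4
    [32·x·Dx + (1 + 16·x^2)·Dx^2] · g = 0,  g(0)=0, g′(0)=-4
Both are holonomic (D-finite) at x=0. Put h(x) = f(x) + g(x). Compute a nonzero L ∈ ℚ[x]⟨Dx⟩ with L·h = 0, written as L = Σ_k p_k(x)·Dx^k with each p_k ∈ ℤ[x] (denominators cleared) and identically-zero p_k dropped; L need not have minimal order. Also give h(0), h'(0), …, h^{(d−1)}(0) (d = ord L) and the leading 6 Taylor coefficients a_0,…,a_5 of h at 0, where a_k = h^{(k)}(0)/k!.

f: a_k = 0, 4, 0, -32/3, 0, 128/15, …
g: a_k = 0, -4, 0, 64/3, 0, -1024/5, …
Weyl lclm of L_f,L_g ⇒ L₀ (ord ≤ 4).
L = (-5632·x + 114688·x^3 + 131072·x^5)·Dx + (-16 + 1792·x^2 + 36864·x^4 + 65536·x^6)·Dx^2 + (-352·x + 7168·x^3 + 8192·x^5)·Dx^3 + (-1 + 112·x^2 + 2304·x^4 + 4096·x^6)·Dx^4  (order 4).
h: a_k = 0, 0, 0, 32/3, 0, -2944/15, …
ICs: h(0) = 0, h′(0) = 0, h′′(0) = 0, h′′′(0) = 64.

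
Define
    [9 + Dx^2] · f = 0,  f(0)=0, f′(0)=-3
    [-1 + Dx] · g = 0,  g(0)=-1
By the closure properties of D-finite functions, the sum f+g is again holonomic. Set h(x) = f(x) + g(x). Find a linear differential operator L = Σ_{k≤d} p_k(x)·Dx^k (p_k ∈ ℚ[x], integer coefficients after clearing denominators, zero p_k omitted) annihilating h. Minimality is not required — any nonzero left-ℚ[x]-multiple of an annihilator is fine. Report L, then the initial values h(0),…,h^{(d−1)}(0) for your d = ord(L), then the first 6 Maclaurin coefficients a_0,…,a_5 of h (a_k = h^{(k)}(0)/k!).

f: a_k = 0, -3, 0, 9/2, 0, -81/40, …
g: a_k = -1, -1, -1/2, -1/6, -1/24, -1/120, …
h₀=f+g: left-lcm gives L₀, ord ≤ 3.
L = -9 + 9·Dx - Dx^2 + Dx^3  (order 3).
h: a_k = -1, -4, -1/2, 13/3, -1/24, -61/30, …
ICs: h(0) = -1, h′(0) = -4, h′′(0) = -1.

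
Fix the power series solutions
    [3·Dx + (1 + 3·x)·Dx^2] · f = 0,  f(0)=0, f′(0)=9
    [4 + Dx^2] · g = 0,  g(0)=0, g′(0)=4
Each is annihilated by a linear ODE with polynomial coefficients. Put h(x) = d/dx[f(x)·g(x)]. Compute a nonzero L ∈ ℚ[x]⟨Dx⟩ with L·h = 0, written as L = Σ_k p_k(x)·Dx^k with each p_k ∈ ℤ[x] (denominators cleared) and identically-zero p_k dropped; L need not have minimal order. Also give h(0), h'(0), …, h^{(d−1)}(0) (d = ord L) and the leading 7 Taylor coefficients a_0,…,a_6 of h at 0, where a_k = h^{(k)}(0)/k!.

f: a_k = 0, 9, -27/2, 27, -243/4, 729/5, -729/2, …
g: a_k = 0, 4, 0, -8/3, 0, 8/15, 0, …
h₀=f·g: eliminate ⇒ L₀, order ≤ 2·2.
h₀' ⇒ L via d/dx closure of L₀.
L = (-21880 - 49536·x - 195264·x^2 - 252288·x^3 + 225504·x^4 + 746496·x^5 + 373248·x^6) + (-9384 - 44856·x - 47520·x^2 + 90720·x^3 + 311040·x^4 + 186624·x^5)·Dx + (-6026 - 16344·x - 53892·x^2 - 32832·x^3 + 182736·x^4 + 373248·x^5 + 186624·x^6)·Dx^2 + (-2346 - 11214·x - 11880·x^2 + 22680·x^3 + 77760·x^4 + 46656·x^5)·Dx^3 + (-139 - 990·x - 1269·x^2 + 7560·x^3 + 31590·x^4 + 46656·x^5 + 23328·x^6)·Dx^4  (order 4).
h: a_k = 0, 72, -162, 336, -1035, 3096, -45612/5, …
ICs: h(0) = 0, h′(0) = 72, h′′(0) = -324, h′′′(0) = 2016.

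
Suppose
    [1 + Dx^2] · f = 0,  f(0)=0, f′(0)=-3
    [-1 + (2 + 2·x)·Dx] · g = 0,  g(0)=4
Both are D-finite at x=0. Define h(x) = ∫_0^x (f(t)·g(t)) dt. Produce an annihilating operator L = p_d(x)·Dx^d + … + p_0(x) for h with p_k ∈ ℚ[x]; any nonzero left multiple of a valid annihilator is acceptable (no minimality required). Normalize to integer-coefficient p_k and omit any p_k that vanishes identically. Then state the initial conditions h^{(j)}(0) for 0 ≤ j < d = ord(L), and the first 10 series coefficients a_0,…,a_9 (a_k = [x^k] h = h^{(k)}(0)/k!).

L = (7 + 8·x + 4·x^2)·Dx + (-4 - 4·x)·Dx^2 + (4 + 8·x + 4·x^2)·Dx^3  (order 3).
h: a_k = 0, 0, -6, -2, 7/8, 1/20, 19/960, -81/2240, 983/43008, -7727/483840, …
ICs: h(0) = 0, h′(0) = 0, h′′(0) = -12.

f: a_k = 0, -3, 0, 1/2, 0, -1/40, 0, 1/1680, 0, -1/120960, …
g: a_k = 4, 2, -1/2, 1/4, -5/32, 7/64, -21/256, 33/512, -429/8192, 715/16384, …
h₀=f·g: eliminate ⇒ L₀, order ≤ 2·1.
∫: right-multiply L₀ by Dx.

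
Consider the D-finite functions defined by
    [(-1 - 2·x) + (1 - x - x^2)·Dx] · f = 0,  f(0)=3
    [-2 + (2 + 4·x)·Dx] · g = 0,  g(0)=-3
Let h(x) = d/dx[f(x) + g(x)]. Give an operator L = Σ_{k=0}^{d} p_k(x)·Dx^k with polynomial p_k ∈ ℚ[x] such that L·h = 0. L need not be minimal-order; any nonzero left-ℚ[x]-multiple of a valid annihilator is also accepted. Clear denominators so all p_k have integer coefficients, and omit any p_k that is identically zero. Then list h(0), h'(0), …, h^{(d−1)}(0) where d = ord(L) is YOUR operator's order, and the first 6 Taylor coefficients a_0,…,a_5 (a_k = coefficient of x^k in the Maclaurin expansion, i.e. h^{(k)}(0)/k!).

L = (-6 - 18·x - 24·x^2 - 12·x^3 - 6·x^4) + (-3 - 24·x - 63·x^2 - 72·x^3 - 45·x^4 - 18·x^5)·Dx + (1 + 4·x + 3·x^2 - 6·x^3 - 13·x^4 - 12·x^5 - 4·x^6)·Dx^2  (order 2).
h: a_k = 0, 15, 45/2, 135/2, 855/8, 2061/8, …
ICs: h(0) = 0, h′(0) = 15.

f: a_k = 3, 3, 6, 9, 15, 24, …
g: a_k = -3, -3, 3/2, -3/2, 15/8, -21/8, …
h₀=f+g: left-lcm gives L₀, ord ≤ 2.
Differentiate: ansatz ord ≤ ord L₀ ⇒ L.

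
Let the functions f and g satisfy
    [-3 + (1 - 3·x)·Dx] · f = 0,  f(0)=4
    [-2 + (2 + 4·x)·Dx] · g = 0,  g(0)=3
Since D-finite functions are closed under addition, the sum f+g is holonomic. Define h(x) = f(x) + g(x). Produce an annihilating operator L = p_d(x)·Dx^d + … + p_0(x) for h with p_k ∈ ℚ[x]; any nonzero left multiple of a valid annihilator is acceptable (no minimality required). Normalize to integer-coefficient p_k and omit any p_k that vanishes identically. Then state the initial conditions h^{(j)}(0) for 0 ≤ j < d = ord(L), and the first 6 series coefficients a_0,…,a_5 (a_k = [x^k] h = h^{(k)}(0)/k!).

L = (-42 - 54·x) + (38 + 132·x + 162·x^2)·Dx + (-4 - 14·x + 42·x^2 + 108·x^3)·Dx^2  (order 2).
h: a_k = 7, 15, 69/2, 219/2, 2577/8, 7797/8, …
ICs: h(0) = 7, h′(0) = 15.

f: a_k = 4, 12, 36, 108, 324, 972, …
g: a_k = 3, 3, -3/2, 3/2, -15/8, 21/8, …
Weyl lclm of L_f,L_g ⇒ L₀ (ord ≤ 2).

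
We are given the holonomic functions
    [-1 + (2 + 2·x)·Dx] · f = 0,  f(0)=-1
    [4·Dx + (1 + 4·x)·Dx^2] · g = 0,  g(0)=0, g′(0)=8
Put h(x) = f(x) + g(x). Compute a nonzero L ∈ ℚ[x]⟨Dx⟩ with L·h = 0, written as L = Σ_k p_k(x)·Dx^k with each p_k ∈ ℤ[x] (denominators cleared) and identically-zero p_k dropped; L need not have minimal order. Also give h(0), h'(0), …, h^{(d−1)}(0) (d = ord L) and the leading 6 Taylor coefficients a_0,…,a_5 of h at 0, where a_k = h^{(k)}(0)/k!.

L = (52 + 16·x)·Dx + (125 + 232·x + 80·x^2)·Dx^2 + (14 + 78·x + 96·x^2 + 32·x^3)·Dx^3  (order 3).
h: a_k = -1, 15/2, -127/8, 2045/48, -16379/128, 524253/1280, …
ICs: h(0) = -1, h′(0) = 15/2, h′′(0) = -127/4.

f: a_k = -1, -1/2, 1/8, -1/16, 5/128, -7/256, …
g: a_k = 0, 8, -16, 128/3, -128, 2048/5, …
Sum ⇒ L₀ = lclm(L_f,L_g) in ℚ(x)⟨Dx⟩.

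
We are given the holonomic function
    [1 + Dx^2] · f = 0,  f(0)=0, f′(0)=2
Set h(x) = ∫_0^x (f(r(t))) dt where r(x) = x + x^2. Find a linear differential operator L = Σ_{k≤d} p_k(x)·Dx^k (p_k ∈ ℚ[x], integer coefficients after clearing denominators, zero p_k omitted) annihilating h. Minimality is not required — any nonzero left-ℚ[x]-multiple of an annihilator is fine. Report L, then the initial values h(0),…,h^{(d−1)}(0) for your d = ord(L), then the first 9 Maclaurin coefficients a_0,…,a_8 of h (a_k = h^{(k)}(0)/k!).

f: a_k = 0, 2, 0, -1/3, 0, 1/60, 0, -1/2520, 0, …
h₀=f(r): pull back L_f along r ⇒ L₀.
h=∫h₀ ⇒ L = L₀·Dx.
L = (1 + 6·x + 12·x^2 + 8·x^3)·Dx - 2·Dx^2 + (1 + 2·x)·Dx^3  (order 3).
h: a_k = 0, 0, 1, 2/3, -1/12, -1/5, -59/360, -1/28, 419/20160, …
ICs: h(0) = 0, h′(0) = 0, h′′(0) = 2.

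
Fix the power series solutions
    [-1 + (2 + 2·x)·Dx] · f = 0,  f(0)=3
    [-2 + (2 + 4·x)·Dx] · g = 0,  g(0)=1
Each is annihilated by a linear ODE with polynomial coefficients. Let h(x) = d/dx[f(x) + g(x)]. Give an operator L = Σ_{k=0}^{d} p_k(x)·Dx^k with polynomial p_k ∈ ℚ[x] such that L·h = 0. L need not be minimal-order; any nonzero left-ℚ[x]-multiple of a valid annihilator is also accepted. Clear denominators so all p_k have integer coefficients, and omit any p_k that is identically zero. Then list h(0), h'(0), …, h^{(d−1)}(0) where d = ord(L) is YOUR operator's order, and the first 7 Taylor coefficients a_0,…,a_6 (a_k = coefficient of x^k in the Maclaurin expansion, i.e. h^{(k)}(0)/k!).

L = -3 + (-9 - 12·x)·Dx + (-2 - 6·x - 4·x^2)·Dx^2  (order 2).
h: a_k = 5/2, -7/4, 33/16, -95/32, 1225/256, -4221/512, 30261/2048, …
ICs: h(0) = 5/2, h′(0) = -7/4.

f: a_k = 3, 3/2, -3/8, 3/16, -15/128, 21/256, -63/1024, …
g: a_k = 1, 1, -1/2, 1/2, -5/8, 7/8, -21/16, …
L₀ := lclm(L_f,L_g); ord L₀ ≤ 1+1.
Differentiate: ansatz ord ≤ ord L₀ ⇒ L.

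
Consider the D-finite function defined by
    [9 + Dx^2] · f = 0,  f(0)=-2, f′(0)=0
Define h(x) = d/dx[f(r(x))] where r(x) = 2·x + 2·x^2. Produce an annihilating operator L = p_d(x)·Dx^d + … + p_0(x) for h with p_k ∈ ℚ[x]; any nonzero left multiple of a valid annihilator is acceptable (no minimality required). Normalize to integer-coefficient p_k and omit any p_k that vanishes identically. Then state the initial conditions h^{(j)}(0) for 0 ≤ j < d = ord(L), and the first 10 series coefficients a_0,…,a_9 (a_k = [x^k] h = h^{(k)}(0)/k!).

f: a_k = -2, 0, 9, 0, -27/4, 0, 81/40, 0, -729/2240, 0, …
h₀=f(r): pull back L_f along r ⇒ L₀.
h=h₀': d/dx-closure on L₀ ⇒ L.
L = (48 + 288·x + 864·x^2 + 1152·x^3 + 576·x^4) + (-6 - 12·x)·Dx + (1 + 4·x + 4·x^2)·Dx^2  (order 2).
h: a_k = 0, 72, 216, -288, -2160, -15552/5, 12096/5, 490752/35, 606528/35, -124416/35, …
ICs: h(0) = 0, h′(0) = 72.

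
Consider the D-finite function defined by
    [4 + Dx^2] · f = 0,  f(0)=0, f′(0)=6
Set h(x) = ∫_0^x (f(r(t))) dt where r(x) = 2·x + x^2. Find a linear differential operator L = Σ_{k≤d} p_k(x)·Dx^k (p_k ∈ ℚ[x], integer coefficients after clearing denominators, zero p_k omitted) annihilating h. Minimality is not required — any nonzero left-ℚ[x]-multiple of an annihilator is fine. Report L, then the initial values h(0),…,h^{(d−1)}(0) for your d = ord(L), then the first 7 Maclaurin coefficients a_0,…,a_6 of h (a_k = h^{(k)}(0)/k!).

f: a_k = 0, 6, 0, -4, 0, 4/5, 0, …
h₀=f(r): pull back L_f along r ⇒ L₀.
∫: right-multiply L₀ by Dx.
L = (16 + 48·x + 48·x^2 + 16·x^3)·Dx - Dx^2 + (1 + x)·Dx^3  (order 3).
h: a_k = 0, 0, 6, 2, -8, -48/5, 4/15, …
ICs: h(0) = 0, h′(0) = 0, h′′(0) = 12.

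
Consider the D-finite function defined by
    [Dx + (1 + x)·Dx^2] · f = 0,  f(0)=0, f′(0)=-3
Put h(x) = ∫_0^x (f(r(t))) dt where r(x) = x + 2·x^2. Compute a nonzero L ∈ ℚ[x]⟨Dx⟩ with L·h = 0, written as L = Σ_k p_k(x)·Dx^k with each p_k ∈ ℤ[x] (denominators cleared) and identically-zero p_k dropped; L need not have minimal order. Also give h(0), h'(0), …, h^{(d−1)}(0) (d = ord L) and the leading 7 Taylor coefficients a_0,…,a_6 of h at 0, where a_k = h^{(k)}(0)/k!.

L = (-3 + 4·x + 8·x^2)·Dx^2 + (1 + 5·x + 6·x^2 + 8·x^3)·Dx^3  (order 3).
h: a_k = 0, 0, -3/2, -3/2, 5/4, 3/20, -11/10, …
ICs: h(0) = 0, h′(0) = 0, h′′(0) = -3.

f: a_k = 0, -3, 3/2, -1, 3/4, -3/5, 1/2, …
L₀ from L_f via x↦r, Dx↦r'^{-1}Dx.
∫: right-multiply L₀ by Dx.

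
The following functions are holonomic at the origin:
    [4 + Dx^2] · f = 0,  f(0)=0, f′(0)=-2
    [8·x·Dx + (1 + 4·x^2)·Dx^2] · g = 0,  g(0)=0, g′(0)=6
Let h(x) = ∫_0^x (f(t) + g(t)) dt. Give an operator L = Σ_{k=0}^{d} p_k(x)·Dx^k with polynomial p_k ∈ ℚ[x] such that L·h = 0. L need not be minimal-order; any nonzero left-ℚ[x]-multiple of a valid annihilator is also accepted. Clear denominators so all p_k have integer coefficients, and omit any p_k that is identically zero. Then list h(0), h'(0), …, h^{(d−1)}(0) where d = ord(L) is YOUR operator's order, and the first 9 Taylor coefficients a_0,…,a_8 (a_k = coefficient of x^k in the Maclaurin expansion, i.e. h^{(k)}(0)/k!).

f: a_k = 0, -2, 0, 4/3, 0, -4/15, 0, 8/315, 0, …
g: a_k = 0, 6, 0, -8, 0, 96/5, 0, -384/7, 0, …
Weyl lclm of L_f,L_g ⇒ L₀ (ord ≤ 4).
∫: right-multiply L₀ by Dx.
L = (-352·x + 1792·x^3 + 512·x^5)·Dx^2 + (-4 + 112·x^2 + 576·x^4 + 256·x^6)·Dx^3 + (-88·x + 448·x^3 + 128·x^5)·Dx^4 + (-1 + 28·x^2 + 144·x^4 + 64·x^6)·Dx^5  (order 5).
h: a_k = 0, 0, 2, 0, -5/3, 0, 142/45, 0, -2159/315, …
ICs: h(0) = 0, h′(0) = 0, h′′(0) = 4, h′′′(0) = 0, h′′′′(0) = -40.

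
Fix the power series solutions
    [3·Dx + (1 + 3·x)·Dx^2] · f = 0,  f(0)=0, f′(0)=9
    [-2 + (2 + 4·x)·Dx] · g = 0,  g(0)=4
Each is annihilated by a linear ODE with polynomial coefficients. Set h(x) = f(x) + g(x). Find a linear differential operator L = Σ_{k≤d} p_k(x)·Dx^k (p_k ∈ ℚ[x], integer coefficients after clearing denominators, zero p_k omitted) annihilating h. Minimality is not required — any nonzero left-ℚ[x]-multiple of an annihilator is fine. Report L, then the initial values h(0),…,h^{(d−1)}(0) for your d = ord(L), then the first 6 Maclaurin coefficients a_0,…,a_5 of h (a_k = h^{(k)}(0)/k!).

L = (18 + 18·x)·Dx + (30 + 108·x + 90·x^2)·Dx^2 + (4 + 26·x + 54·x^2 + 36·x^3)·Dx^3  (order 3).
h: a_k = 4, 13, -31/2, 29, -253/4, 1493/10, …
ICs: h(0) = 4, h′(0) = 13, h′′(0) = -31.

f: a_k = 0, 9, -27/2, 27, -243/4, 729/5, …
g: a_k = 4, 4, -2, 2, -5/2, 7/2, …
h₀=f+g: left-lcm gives L₀, ord ≤ 3.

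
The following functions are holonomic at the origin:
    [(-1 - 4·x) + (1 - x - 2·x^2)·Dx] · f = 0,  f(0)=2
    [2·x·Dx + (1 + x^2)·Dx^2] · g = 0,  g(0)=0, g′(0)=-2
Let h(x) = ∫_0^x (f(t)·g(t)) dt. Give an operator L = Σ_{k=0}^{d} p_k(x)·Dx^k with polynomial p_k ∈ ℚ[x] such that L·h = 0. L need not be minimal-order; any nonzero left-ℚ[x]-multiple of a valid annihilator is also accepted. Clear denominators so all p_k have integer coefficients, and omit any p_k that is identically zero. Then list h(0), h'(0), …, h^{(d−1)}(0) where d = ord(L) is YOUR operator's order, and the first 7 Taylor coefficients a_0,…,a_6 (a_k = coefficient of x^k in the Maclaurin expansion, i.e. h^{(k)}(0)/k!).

L = (4 + 2·x + 12·x^2)·Dx + (2 + 6·x + 4·x^2 + 12·x^3)·Dx^2 + (-1 + x + x^2 + x^3 + 2·x^4)·Dx^3  (order 3).
h: a_k = 0, 0, -2, -4/3, -8/3, -56/15, -34/5, …
ICs: h(0) = 0, h′(0) = 0, h′′(0) = -4.

f: a_k = 2, 2, 6, 10, 22, 42, 86, …
g: a_k = 0, -2, 0, 2/3, 0, -2/5, 0, …
h₀=f·g: eliminate ⇒ L₀, order ≤ 1·2.
h=∫h₀ ⇒ L = L₀·Dx.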